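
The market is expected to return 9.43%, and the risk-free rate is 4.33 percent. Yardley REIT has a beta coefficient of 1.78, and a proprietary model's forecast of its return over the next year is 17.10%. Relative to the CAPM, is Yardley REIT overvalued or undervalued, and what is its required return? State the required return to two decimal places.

MRP = 9.43% − 4.33% = 5.10%
Required return = R_f + β·MRP = 4.33% + 1.78 × 5.10% = 13.41%
Forecast 17.10% > required 13.41% → the stock plots above the SML → undervalued.

Undervalued; required return 13.41%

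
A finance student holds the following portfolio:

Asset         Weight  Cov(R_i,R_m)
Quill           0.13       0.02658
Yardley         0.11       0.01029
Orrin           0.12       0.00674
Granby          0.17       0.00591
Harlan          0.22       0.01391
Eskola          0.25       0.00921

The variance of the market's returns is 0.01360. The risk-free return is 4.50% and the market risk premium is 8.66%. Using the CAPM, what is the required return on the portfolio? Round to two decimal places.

11.99%

β_Quill = 0.02658 / 0.01360 = 1.9544
β_Yardley = 0.01029 / 0.01360 = 0.7566
β_Orrin = 0.00674 / 0.01360 = 0.4956
β_Granby = 0.00591 / 0.01360 = 0.4346
β_Harlan = 0.01391 / 0.01360 = 1.0228
β_Eskola = 0.00921 / 0.01360 = 0.6772
β_P = Σ w_i β_i = 0.13×1.9544 + 0.11×0.7566 + 0.12×0.4956 + 0.17×0.4346 + 0.22×1.0228 + 0.25×0.6772 = 0.8650
E(R_P) = R_f + β_P × MRP = 4.50% + 0.8650 × 8.66% = 11.99%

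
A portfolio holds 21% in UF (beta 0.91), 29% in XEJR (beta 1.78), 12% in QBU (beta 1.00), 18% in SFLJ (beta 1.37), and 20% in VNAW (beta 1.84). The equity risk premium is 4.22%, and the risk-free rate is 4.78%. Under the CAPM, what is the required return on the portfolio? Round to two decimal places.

β_P = Σ w_i β_i = 0.21×0.91 + 0.29×1.78 + 0.12×1.00 + 0.18×1.37 + 0.20×1.84 = 1.4419
E(R_P) = R_f + β_P × MRP = 4.78% + 1.4419 × 4.22% = 10.86%

10.86%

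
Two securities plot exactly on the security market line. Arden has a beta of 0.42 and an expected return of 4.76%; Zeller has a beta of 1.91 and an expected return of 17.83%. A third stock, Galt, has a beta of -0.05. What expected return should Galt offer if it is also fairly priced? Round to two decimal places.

0.64%

MRP (SML slope) = (17.83% − 4.76%) / (1.91 − 0.42) = 13.07% / 1.49 = 8.7718%
R_f (intercept) = 4.76% − 0.42 × 8.7718% = 1.0758%
E(R_Galt) = R_f + β × MRP = 1.0758% + -0.05 × 8.7718% = 0.64%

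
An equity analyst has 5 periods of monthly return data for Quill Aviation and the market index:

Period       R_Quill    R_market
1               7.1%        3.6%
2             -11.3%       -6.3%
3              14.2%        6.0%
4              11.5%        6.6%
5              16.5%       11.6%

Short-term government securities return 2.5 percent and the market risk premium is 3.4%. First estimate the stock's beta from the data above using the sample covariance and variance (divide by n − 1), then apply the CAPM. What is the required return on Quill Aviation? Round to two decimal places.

Mean R_i = (7.1 − 11.3 + 14.2 + 11.5 + 16.5) / 5 = 7.6000%
Mean R_m = (3.6 − 6.3 + 6.0 + 6.6 + 11.6) / 5 = 4.3000%
Σ(R_i − R̄_i)(R_m − R̄_m) = 285.8500  ⇒  Cov = 285.8500 / 4 = 71.4625
Σ(R_m − R̄_m)² = 174.3200  ⇒  Var(R_m) = 174.3200 / 4 = 43.5800
β = Cov / Var(R_m) = 71.4625 / 43.5800 = 1.6398
E(R) = R_f + β × MRP = 2.5% + 1.6398 × 3.4% = 8.08%

8.08%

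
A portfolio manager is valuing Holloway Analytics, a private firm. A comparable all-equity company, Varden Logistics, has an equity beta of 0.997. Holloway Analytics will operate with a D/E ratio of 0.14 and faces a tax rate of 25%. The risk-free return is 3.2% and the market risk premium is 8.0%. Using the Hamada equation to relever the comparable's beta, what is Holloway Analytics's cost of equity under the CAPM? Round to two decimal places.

12.01%

β_L = β_U × [1 + (1 − t)(D/E)] = 0.997 × [1 + (1 − 0.25) × 0.14]
    = 0.997 × [1 + 0.75 × 0.14] = 0.997 × 1.1050 = 1.1017
E(R) = R_f + β_L × MRP = 3.2% + 1.1017 × 8.0% = 12.01%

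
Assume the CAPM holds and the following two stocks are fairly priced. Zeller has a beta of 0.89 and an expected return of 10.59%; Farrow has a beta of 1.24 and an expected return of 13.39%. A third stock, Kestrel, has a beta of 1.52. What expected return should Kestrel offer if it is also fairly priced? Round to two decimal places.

15.63%

MRP (SML slope) = (13.39% − 10.59%) / (1.24 − 0.89) = 2.80% / 0.35 = 8.0000%
R_f (intercept) = 10.59% − 0.89 × 8.0000% = 3.4700%
E(R_Kestrel) = R_f + β × MRP = 3.4700% + 1.52 × 8.0000% = 15.63%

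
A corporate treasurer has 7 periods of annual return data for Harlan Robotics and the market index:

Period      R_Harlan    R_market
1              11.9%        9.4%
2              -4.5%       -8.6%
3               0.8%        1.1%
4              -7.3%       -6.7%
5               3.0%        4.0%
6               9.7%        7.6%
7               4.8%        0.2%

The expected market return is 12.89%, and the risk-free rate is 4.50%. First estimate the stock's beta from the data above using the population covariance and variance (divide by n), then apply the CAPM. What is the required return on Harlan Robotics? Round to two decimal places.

12.69%

Mean R_i = (11.9 − 4.5 + 0.8 − 7.3 + 3.0 + 9.7 + 4.8) / 7 = 2.6286%
Mean R_m = (9.4 − 8.6 + 1.1 − 6.7 + 4.0 + 7.6 + 0.2) / 7 = 1.0000%
Σ(R_i − R̄_i)(R_m − R̄_m) = 268.6300  ⇒  Cov = 268.6300 / 7 = 38.3757
Σ(R_m − R̄_m)² = 275.2200  ⇒  Var(R_m) = 275.2200 / 7 = 39.3171
β = Cov / Var(R_m) = 38.3757 / 39.3171 = 0.9761
MRP = 12.89% − 4.50% = 8.39%
E(R) = R_f + β × MRP = 4.50% + 0.9761 × 8.39% = 12.69%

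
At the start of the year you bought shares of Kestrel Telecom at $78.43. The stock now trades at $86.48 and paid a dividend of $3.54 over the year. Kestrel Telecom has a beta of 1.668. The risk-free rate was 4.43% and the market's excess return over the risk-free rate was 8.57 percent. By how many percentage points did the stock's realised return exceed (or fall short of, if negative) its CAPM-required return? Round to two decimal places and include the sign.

Realised HPR = (P1 + D1 − P0) / P0 = (86.48 + 3.54 − 78.43) / 78.43 = 11.59 / 78.43 = 14.7775%
CAPM required = R_f + β·MRP = 4.43% + 1.668 × 8.57% = 18.72476%
α = realised − required = 14.7775% − 18.72476% = -3.95%

-3.95%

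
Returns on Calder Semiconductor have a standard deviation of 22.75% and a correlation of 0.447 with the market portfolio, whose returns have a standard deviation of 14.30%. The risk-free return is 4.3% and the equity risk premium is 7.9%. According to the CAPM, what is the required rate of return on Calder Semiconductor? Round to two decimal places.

9.92%

β = ρ × σ_i / σ_m = 0.447 × 22.75% / 14.30% = 0.7111
E(R) = 4.3% + 0.7111 × 7.9% = 9.92%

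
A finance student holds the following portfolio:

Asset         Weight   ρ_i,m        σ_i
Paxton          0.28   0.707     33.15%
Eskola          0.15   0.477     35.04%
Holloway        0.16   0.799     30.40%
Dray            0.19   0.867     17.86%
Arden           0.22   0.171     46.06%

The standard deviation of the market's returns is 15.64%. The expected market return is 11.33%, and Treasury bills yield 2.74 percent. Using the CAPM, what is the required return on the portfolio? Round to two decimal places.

β_Paxton = 0.707 × 33.15% / 15.64% = 1.4985
β_Eskola = 0.477 × 35.04% / 15.64% = 1.0687
β_Holloway = 0.799 × 30.40% / 15.64% = 1.5530
β_Dray = 0.867 × 17.86% / 15.64% = 0.9901
β_Arden = 0.171 × 46.06% / 15.64% = 0.5036
β_P = Σ w_i β_i = 0.28×1.4985 + 0.15×1.0687 + 0.16×1.5530 + 0.19×0.9901 + 0.22×0.5036 = 1.1273
MRP = 11.33% − 2.74% = 8.59%
E(R_P) = R_f + β_P × MRP = 2.74% + 1.1273 × 8.59% = 12.42%

12.42%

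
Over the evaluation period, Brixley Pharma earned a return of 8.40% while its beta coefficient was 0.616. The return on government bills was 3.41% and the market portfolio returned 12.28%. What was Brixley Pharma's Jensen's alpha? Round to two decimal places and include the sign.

Market excess return = 12.28% − 3.41% = 8.87%
CAPM benchmark = R_f + β(R_m − R_f) = 3.41% + 0.616 × 8.87% = 8.87392%
α = actual − benchmark = 8.40% − 8.87392% = -0.47%

-0.47%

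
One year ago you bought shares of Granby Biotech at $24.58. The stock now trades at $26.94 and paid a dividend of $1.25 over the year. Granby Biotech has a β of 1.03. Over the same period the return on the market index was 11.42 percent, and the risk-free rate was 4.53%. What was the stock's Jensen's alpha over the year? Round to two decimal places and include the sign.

Realised HPR = (P1 + D1 − P0) / P0 = (26.94 + 1.25 − 24.58) / 24.58 = 3.61 / 24.58 = 14.6867%
MRP = 11.42% − 4.53% = 6.89%
CAPM required = R_f + β·MRP = 4.53% + 1.03 × 6.89% = 11.6267%
α = realised − required = 14.6867% − 11.6267% = +3.06%

+3.06%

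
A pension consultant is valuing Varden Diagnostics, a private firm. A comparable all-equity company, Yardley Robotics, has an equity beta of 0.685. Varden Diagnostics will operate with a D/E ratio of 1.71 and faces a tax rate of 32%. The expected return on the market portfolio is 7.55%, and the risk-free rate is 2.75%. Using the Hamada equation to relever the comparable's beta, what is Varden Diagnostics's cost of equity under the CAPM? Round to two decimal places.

β_L = β_U × [1 + (1 − t)(D/E)] = 0.685 × [1 + (1 − 0.32) × 1.71]
    = 0.685 × [1 + 0.68 × 1.71] = 0.685 × 2.1628 = 1.4815
MRP = 7.55% − 2.75% = 4.80%
E(R) = R_f + β_L × MRP = 2.75% + 1.4815 × 4.80% = 9.86%

9.86%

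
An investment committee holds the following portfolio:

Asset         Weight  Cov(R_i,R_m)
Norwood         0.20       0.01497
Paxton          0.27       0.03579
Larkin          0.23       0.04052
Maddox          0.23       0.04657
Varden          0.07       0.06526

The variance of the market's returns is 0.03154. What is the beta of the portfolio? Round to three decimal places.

1.181

β_Norwood = 0.01497 / 0.03154 = 0.4746
β_Paxton = 0.03579 / 0.03154 = 1.1347
β_Larkin = 0.04052 / 0.03154 = 1.2847
β_Maddox = 0.04657 / 0.03154 = 1.4765
β_Varden = 0.06526 / 0.03154 = 2.0691
β_P = Σ w_i β_i = 0.20×0.4746 + 0.27×1.1347 + 0.23×1.2847 + 0.23×1.4765 + 0.07×2.0691 = 1.1812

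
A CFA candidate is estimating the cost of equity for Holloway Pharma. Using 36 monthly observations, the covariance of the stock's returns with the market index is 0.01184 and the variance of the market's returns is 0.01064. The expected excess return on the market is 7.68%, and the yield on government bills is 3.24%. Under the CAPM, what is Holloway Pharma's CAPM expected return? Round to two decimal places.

11.79%

β = Cov(R_i, R_m) / Var(R_m) = 0.01184 / 0.01064 = 1.1128
E(R) = R_f + β × MRP = 3.24% + 1.1128 × 7.68% = 11.79%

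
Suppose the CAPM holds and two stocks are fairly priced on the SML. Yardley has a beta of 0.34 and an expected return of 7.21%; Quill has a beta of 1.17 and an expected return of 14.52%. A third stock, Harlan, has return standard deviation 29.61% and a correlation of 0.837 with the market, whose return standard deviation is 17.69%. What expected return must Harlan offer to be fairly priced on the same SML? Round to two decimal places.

16.55%

MRP = (14.52% − 7.21%) / (1.17 − 0.34) = 8.8072%
R_f = 7.21% − 0.34 × 8.8072% = 4.2156%
β_Harlan = ρ·σ_i/σ_m = 0.837 × 29.61 / 17.69 = 1.4010
E(R_Harlan) = R_f + β × MRP = 4.2156% + 1.4010 × 8.8072% = 16.55%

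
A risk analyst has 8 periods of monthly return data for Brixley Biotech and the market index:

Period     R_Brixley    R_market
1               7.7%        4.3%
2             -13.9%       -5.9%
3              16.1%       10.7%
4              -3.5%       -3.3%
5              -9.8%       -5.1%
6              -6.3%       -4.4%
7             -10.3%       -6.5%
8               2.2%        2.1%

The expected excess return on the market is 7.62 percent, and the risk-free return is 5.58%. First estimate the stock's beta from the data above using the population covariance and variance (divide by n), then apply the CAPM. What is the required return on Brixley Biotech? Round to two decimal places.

Mean R_i = (7.7 − 13.9 + 16.1 − 3.5 − 9.8 − 6.3 − 10.3 + 2.2) / 8 = -2.2250%
Mean R_m = (4.3 − 5.9 + 10.7 − 3.3 − 5.1 − 4.4 − 6.5 + 2.1) / 8 = -1.0125%
Σ(R_i − R̄_i)(R_m − R̄_m) = 430.1875  ⇒  Cov = 430.1875 / 8 = 53.7734
Σ(R_m − R̄_m)² = 262.5088  ⇒  Var(R_m) = 262.5088 / 8 = 32.8136
β = Cov / Var(R_m) = 53.7734 / 32.8136 = 1.6388
E(R) = R_f + β × MRP = 5.58% + 1.6388 × 7.62% = 18.07%

18.07%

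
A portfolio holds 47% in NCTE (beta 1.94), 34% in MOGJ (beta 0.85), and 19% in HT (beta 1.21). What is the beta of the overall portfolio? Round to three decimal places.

β_P = Σ w_i β_i = 0.47×1.94 + 0.34×0.85 + 0.19×1.21 = 1.4307

1.431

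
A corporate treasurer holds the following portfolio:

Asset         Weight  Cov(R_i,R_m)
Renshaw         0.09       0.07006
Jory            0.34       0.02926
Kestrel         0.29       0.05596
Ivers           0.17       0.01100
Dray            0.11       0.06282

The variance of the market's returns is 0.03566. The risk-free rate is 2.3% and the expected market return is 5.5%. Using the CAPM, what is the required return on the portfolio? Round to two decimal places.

6.00%

β_Renshaw = 0.07006 / 0.03566 = 1.9647
β_Jory = 0.02926 / 0.03566 = 0.8205
β_Kestrel = 0.05596 / 0.03566 = 1.5693
β_Ivers = 0.01100 / 0.03566 = 0.3085
β_Dray = 0.06282 / 0.03566 = 1.7616
β_P = Σ w_i β_i = 0.09×1.9647 + 0.34×0.8205 + 0.29×1.5693 + 0.17×0.3085 + 0.11×1.7616 = 1.1571
MRP = 5.5% − 2.3% = 3.20%
E(R_P) = R_f + β_P × MRP = 2.3% + 1.1571 × 3.2% = 6.00%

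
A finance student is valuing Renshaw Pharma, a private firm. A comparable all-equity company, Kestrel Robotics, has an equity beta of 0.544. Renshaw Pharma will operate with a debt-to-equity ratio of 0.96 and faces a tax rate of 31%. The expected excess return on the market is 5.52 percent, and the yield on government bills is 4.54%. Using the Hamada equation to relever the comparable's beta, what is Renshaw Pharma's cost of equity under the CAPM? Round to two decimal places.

9.53%

β_L = β_U × [1 + (1 − t)(D/E)] = 0.544 × [1 + (1 − 0.31) × 0.96]
    = 0.544 × [1 + 0.69 × 0.96] = 0.544 × 1.6624 = 0.9043
E(R) = R_f + β_L × MRP = 4.54% + 0.9043 × 5.52% = 9.53%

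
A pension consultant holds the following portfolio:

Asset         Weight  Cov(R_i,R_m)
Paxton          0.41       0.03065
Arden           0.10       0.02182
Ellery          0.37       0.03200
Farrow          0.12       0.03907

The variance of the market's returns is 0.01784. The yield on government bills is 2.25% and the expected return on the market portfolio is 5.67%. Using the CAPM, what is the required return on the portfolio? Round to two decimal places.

β_Paxton = 0.03065 / 0.01784 = 1.7180
β_Arden = 0.02182 / 0.01784 = 1.2231
β_Ellery = 0.03200 / 0.01784 = 1.7937
β_Farrow = 0.03907 / 0.01784 = 2.1900
β_P = Σ w_i β_i = 0.41×1.7180 + 0.10×1.2231 + 0.37×1.7937 + 0.12×2.1900 = 1.7532
MRP = 5.67% − 2.25% = 3.42%
E(R_P) = R_f + β_P × MRP = 2.25% + 1.7532 × 3.42% = 8.25%

8.25%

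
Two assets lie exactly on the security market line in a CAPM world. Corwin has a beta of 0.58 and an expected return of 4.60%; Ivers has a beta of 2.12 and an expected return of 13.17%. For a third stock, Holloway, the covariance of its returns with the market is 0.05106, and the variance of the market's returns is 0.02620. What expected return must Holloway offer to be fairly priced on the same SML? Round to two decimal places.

MRP = (13.17% − 4.60%) / (2.12 − 0.58) = 5.5649%
R_f = 4.60% − 0.58 × 5.5649% = 1.3724%
β_Holloway = Cov / Var(R_m) = 0.05106 / 0.02620 = 1.9489
E(R_Holloway) = R_f + β × MRP = 1.3724% + 1.9489 × 5.5649% = 12.22%

12.22%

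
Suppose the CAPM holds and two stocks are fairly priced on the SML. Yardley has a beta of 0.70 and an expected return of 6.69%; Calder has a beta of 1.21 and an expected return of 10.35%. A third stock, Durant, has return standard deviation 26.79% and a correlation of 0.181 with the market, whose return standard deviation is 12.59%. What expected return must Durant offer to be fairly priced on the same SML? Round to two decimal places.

MRP = (10.35% − 6.69%) / (1.21 − 0.70) = 7.1765%
R_f = 6.69% − 0.70 × 7.1765% = 1.6665%
β_Durant = ρ·σ_i/σ_m = 0.181 × 26.79 / 12.59 = 0.3851
E(R_Durant) = R_f + β × MRP = 1.6665% + 0.3851 × 7.1765% = 4.43%

4.43%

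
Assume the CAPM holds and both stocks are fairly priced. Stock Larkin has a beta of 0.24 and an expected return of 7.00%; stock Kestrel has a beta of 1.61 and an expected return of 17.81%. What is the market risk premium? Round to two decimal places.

7.89%

Both satisfy E(R) = R_f + β·MRP, so the slope of the SML is
MRP = (17.81% − 7.00%) / (1.61 − 0.24) = 10.81% / 1.37 = 7.8905%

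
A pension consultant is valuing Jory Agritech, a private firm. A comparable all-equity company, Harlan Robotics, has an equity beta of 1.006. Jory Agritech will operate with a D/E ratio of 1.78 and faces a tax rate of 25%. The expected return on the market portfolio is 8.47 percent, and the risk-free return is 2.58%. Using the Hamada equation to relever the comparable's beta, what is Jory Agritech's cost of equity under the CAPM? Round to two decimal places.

β_L = β_U × [1 + (1 − t)(D/E)] = 1.006 × [1 + (1 − 0.25) × 1.78]
    = 1.006 × [1 + 0.75 × 1.78] = 1.006 × 2.3350 = 2.3490
MRP = 8.47% − 2.58% = 5.89%
E(R) = R_f + β_L × MRP = 2.58% + 2.3490 × 5.89% = 16.42%

16.42%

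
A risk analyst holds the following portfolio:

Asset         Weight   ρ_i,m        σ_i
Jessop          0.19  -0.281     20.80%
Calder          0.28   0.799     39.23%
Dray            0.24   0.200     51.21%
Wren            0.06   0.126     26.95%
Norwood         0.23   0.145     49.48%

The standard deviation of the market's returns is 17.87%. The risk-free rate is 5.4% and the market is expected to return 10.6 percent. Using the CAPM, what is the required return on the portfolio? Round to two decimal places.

8.89%

β_Jessop = -0.281 × 20.80% / 17.87% = -0.3271
β_Calder = 0.799 × 39.23% / 17.87% = 1.7540
β_Dray = 0.200 × 51.21% / 17.87% = 0.5731
β_Wren = 0.126 × 26.95% / 17.87% = 0.1900
β_Norwood = 0.145 × 49.48% / 17.87% = 0.4015
β_P = Σ w_i β_i = 0.19×-0.3271 + 0.28×1.7540 + 0.24×0.5731 + 0.06×0.1900 + 0.23×0.4015 = 0.6703
MRP = 10.6% − 5.4% = 5.20%
E(R_P) = R_f + β_P × MRP = 5.4% + 0.6703 × 5.2% = 8.89%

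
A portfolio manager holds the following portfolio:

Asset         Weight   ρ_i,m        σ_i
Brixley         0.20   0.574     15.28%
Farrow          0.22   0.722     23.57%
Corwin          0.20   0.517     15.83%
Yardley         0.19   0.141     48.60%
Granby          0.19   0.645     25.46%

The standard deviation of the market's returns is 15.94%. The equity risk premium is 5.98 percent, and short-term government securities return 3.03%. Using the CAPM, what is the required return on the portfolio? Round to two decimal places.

β_Brixley = 0.574 × 15.28% / 15.94% = 0.5502
β_Farrow = 0.722 × 23.57% / 15.94% = 1.0676
β_Corwin = 0.517 × 15.83% / 15.94% = 0.5134
β_Yardley = 0.141 × 48.60% / 15.94% = 0.4299
β_Granby = 0.645 × 25.46% / 15.94% = 1.0302
β_P = Σ w_i β_i = 0.20×0.5502 + 0.22×1.0676 + 0.20×0.5134 + 0.19×0.4299 + 0.19×1.0302 = 0.7250
E(R_P) = R_f + β_P × MRP = 3.03% + 0.7250 × 5.98% = 7.37%

7.37%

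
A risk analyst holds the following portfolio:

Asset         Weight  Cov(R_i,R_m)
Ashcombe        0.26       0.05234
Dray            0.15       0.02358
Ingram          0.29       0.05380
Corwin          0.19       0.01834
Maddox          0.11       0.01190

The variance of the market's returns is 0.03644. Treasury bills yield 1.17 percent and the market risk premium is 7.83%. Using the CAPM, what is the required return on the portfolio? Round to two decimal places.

9.24%

β_Ashcombe = 0.05234 / 0.03644 = 1.4363
β_Dray = 0.02358 / 0.03644 = 0.6471
β_Ingram = 0.05380 / 0.03644 = 1.4764
β_Corwin = 0.01834 / 0.03644 = 0.5033
β_Maddox = 0.01190 / 0.03644 = 0.3266
β_P = Σ w_i β_i = 0.26×1.4363 + 0.15×0.6471 + 0.29×1.4764 + 0.19×0.5033 + 0.11×0.3266 = 1.0302
E(R_P) = R_f + β_P × MRP = 1.17% + 1.0302 × 7.83% = 9.24%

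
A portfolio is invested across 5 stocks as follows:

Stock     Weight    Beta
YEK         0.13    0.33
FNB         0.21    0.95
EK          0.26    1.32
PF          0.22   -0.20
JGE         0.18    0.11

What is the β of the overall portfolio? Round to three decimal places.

0.561

β_P = Σ w_i β_i = 0.13×0.33 + 0.21×0.95 + 0.26×1.32 + 0.22×-0.20 + 0.18×0.11 = 0.5614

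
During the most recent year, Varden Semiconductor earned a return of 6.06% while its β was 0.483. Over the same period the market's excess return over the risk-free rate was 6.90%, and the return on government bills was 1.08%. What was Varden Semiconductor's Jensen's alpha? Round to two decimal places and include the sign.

CAPM benchmark = R_f + β(R_m − R_f) = 1.08% + 0.483 × 6.90% = 4.41270%
α = actual − benchmark = 6.06% − 4.41270% = +1.65%

+1.65%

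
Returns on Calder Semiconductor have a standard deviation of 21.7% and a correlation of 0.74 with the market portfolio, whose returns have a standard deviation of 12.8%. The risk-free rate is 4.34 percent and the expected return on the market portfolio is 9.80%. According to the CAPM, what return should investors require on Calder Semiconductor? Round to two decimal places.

β = ρ × σ_i / σ_m = 0.74 × 21.7% / 12.8% = 1.2545
MRP = 9.80% − 4.34% = 5.46%
E(R) = 4.34% + 1.2545 × 5.46% = 11.19%

11.19%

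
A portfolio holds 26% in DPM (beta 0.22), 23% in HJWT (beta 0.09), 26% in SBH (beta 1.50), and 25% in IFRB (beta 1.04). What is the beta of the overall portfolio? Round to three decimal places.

β_P = Σ w_i β_i = 0.26×0.22 + 0.23×0.09 + 0.26×1.50 + 0.25×1.04 = 0.7279

0.728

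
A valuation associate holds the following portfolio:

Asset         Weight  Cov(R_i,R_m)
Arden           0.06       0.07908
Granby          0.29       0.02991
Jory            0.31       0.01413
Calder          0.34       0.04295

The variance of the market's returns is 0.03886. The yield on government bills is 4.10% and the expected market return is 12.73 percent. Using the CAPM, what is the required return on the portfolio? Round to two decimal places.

β_Arden = 0.07908 / 0.03886 = 2.0350
β_Granby = 0.02991 / 0.03886 = 0.7697
β_Jory = 0.01413 / 0.03886 = 0.3636
β_Calder = 0.04295 / 0.03886 = 1.1052
β_P = Σ w_i β_i = 0.06×2.0350 + 0.29×0.7697 + 0.31×0.3636 + 0.34×1.1052 = 0.8338
MRP = 12.73% − 4.10% = 8.63%
E(R_P) = R_f + β_P × MRP = 4.10% + 0.8338 × 8.63% = 11.30%

11.30%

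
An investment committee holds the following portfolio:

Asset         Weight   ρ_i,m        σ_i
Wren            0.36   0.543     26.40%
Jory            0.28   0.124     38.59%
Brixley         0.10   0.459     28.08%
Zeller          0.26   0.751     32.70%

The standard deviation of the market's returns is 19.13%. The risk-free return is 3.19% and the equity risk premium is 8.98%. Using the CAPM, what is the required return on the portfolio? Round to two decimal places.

9.84%

β_Wren = 0.543 × 26.40% / 19.13% = 0.7494
β_Jory = 0.124 × 38.59% / 19.13% = 0.2501
β_Brixley = 0.459 × 28.08% / 19.13% = 0.6737
β_Zeller = 0.751 × 32.70% / 19.13% = 1.2837
β_P = Σ w_i β_i = 0.36×0.7494 + 0.28×0.2501 + 0.10×0.6737 + 0.26×1.2837 = 0.7409
E(R_P) = R_f + β_P × MRP = 3.19% + 0.7409 × 8.98% = 9.84%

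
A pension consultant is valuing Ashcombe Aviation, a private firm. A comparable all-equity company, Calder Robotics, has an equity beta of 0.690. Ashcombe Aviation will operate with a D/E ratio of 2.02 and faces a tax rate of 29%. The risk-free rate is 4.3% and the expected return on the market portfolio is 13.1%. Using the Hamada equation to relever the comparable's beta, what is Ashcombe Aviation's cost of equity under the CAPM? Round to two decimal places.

19.08%

β_L = β_U × [1 + (1 − t)(D/E)] = 0.690 × [1 + (1 − 0.29) × 2.02]
    = 0.690 × [1 + 0.71 × 2.02] = 0.690 × 2.4342 = 1.6796
MRP = 13.1% − 4.3% = 8.80%
E(R) = R_f + β_L × MRP = 4.3% + 1.6796 × 8.8% = 19.08%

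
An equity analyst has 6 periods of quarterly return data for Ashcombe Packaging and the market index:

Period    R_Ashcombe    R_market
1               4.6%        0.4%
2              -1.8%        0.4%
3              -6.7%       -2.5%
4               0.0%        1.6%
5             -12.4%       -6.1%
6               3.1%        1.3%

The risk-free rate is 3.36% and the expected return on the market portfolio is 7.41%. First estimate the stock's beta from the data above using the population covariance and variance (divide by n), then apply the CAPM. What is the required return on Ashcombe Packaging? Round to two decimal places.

11.34%

Mean R_i = (4.6 − 1.8 − 6.7 + 0.0 − 12.4 + 3.1) / 6 = -2.2000%
Mean R_m = (0.4 + 0.4 − 2.5 + 1.6 − 6.1 + 1.3) / 6 = -0.8167%
Σ(R_i − R̄_i)(R_m − R̄_m) = 86.7600  ⇒  Cov = 86.7600 / 6 = 14.4600
Σ(R_m − R̄_m)² = 44.0283  ⇒  Var(R_m) = 44.0283 / 6 = 7.3381
β = Cov / Var(R_m) = 14.4600 / 7.3381 = 1.9705
MRP = 7.41% − 3.36% = 4.05%
E(R) = R_f + β × MRP = 3.36% + 1.9705 × 4.05% = 11.34%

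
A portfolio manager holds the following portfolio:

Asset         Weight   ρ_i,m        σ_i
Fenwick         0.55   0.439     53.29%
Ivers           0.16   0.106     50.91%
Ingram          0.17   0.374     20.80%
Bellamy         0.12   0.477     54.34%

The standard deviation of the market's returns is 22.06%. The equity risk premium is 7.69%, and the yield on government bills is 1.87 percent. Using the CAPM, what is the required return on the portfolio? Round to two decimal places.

β_Fenwick = 0.439 × 53.29% / 22.06% = 1.0605
β_Ivers = 0.106 × 50.91% / 22.06% = 0.2446
β_Ingram = 0.374 × 20.80% / 22.06% = 0.3526
β_Bellamy = 0.477 × 54.34% / 22.06% = 1.1750
β_P = Σ w_i β_i = 0.55×1.0605 + 0.16×0.2446 + 0.17×0.3526 + 0.12×1.1750 = 0.8234
E(R_P) = R_f + β_P × MRP = 1.87% + 0.8234 × 7.69% = 8.20%

8.20%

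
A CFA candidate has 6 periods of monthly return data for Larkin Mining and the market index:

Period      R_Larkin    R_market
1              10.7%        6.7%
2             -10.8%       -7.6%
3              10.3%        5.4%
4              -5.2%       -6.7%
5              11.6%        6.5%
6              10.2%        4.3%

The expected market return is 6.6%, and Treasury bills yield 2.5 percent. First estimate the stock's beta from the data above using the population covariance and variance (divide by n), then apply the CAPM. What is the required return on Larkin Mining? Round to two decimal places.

Mean R_i = (10.7 − 10.8 + 10.3 − 5.2 + 11.6 + 10.2) / 6 = 4.4667%
Mean R_m = (6.7 − 7.6 + 5.4 − 6.7 + 6.5 + 4.3) / 6 = 1.4333%
Σ(R_i − R̄_i)(R_m − R̄_m) = 325.0767  ⇒  Cov = 325.0767 / 6 = 54.1795
Σ(R_m − R̄_m)² = 225.1133  ⇒  Var(R_m) = 225.1133 / 6 = 37.5189
β = Cov / Var(R_m) = 54.1795 / 37.5189 = 1.4441
MRP = 6.6% − 2.5% = 4.10%
E(R) = R_f + β × MRP = 2.5% + 1.4441 × 4.1% = 8.42%

8.42%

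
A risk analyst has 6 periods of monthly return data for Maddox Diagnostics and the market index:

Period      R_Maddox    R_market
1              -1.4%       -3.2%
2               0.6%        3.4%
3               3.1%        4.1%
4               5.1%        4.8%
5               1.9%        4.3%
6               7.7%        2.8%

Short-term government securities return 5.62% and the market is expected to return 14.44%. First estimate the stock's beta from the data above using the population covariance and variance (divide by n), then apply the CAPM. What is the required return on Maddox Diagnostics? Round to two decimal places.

11.11%

Mean R_i = (-1.4 + 0.6 + 3.1 + 5.1 + 1.9 + 7.7) / 6 = 2.8333%
Mean R_m = (-3.2 + 3.4 + 4.1 + 4.8 + 4.3 + 2.8) / 6 = 2.7000%
Σ(R_i − R̄_i)(R_m − R̄_m) = 27.5400  ⇒  Cov = 27.5400 / 6 = 4.5900
Σ(R_m − R̄_m)² = 44.2400  ⇒  Var(R_m) = 44.2400 / 6 = 7.3733
β = Cov / Var(R_m) = 4.5900 / 7.3733 = 0.6225
MRP = 14.44% − 5.62% = 8.82%
E(R) = R_f + β × MRP = 5.62% + 0.6225 × 8.82% = 11.11%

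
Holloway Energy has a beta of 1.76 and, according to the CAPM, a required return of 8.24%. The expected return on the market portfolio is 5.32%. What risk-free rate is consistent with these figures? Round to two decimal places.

1.48%

E(R) = R_f + β(E(R_m) − R_f) = R_f(1 − β) + β·E(R_m)
8.24% = R_f × (1 − 1.76) + 1.76 × 5.32%
8.24% = R_f × -0.76 + 9.3632%
R_f = (8.24% − 9.3632%) / -0.76 = 1.48%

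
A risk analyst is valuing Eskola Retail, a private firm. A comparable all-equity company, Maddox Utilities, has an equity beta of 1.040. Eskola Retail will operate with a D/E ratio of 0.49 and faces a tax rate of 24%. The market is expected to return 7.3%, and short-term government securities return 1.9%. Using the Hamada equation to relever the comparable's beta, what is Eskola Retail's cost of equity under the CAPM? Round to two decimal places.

9.61%

β_L = β_U × [1 + (1 − t)(D/E)] = 1.040 × [1 + (1 − 0.24) × 0.49]
    = 1.040 × [1 + 0.76 × 0.49] = 1.040 × 1.3724 = 1.4273
MRP = 7.3% − 1.9% = 5.40%
E(R) = R_f + β_L × MRP = 1.9% + 1.4273 × 5.4% = 9.61%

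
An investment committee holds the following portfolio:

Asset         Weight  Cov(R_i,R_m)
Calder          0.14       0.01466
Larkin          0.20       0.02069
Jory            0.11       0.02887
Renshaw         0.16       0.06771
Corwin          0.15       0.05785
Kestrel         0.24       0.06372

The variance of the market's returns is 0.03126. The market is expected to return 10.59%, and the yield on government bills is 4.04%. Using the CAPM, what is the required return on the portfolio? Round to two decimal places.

13.30%

β_Calder = 0.01466 / 0.03126 = 0.4690
β_Larkin = 0.02069 / 0.03126 = 0.6619
β_Jory = 0.02887 / 0.03126 = 0.9235
β_Renshaw = 0.06771 / 0.03126 = 2.1660
β_Corwin = 0.05785 / 0.03126 = 1.8506
β_Kestrel = 0.06372 / 0.03126 = 2.0384
β_P = Σ w_i β_i = 0.14×0.4690 + 0.20×0.6619 + 0.11×0.9235 + 0.16×2.1660 + 0.15×1.8506 + 0.24×2.0384 = 1.4130
MRP = 10.59% − 4.04% = 6.55%
E(R_P) = R_f + β_P × MRP = 4.04% + 1.4130 × 6.55% = 13.30%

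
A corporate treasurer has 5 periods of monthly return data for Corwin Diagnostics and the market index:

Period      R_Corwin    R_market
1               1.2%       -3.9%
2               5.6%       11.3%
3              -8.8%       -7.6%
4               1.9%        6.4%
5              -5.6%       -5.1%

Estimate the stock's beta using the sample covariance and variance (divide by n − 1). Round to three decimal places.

0.626

Mean R_i = (1.2 + 5.6 − 8.8 + 1.9 − 5.6) / 5 = -1.1400%
Mean R_m = (-3.9 + 11.3 − 7.6 + 6.4 − 5.1) / 5 = 0.2200%
Σ(R_i − R̄_i)(R_m − R̄_m) = 167.4540  ⇒  Cov = 167.4540 / 4 = 41.8635
Σ(R_m − R̄_m)² = 267.3880  ⇒  Var(R_m) = 267.3880 / 4 = 66.8470
β = Cov / Var(R_m) = 41.8635 / 66.8470 = 0.6263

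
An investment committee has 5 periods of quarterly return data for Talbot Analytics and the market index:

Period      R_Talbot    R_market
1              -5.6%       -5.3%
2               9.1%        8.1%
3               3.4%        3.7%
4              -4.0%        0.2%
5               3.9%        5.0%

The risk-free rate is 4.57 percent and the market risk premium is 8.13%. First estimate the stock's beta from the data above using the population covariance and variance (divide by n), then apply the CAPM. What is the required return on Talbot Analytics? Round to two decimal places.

13.76%

Mean R_i = (-5.6 + 9.1 + 3.4 − 4.0 + 3.9) / 5 = 1.3600%
Mean R_m = (-5.3 + 8.1 + 3.7 + 0.2 + 5.0) / 5 = 2.3400%
Σ(R_i − R̄_i)(R_m − R̄_m) = 118.7580  ⇒  Cov = 118.7580 / 5 = 23.7516
Σ(R_m − R̄_m)² = 105.0520  ⇒  Var(R_m) = 105.0520 / 5 = 21.0104
β = Cov / Var(R_m) = 23.7516 / 21.0104 = 1.1305
E(R) = R_f + β × MRP = 4.57% + 1.1305 × 8.13% = 13.76%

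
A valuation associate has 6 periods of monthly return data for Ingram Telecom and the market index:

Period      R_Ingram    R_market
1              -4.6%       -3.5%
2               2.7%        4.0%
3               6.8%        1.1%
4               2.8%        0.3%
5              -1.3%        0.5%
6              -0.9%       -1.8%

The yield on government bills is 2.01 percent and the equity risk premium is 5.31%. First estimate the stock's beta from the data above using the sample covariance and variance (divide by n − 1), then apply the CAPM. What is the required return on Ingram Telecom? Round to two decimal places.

Mean R_i = (-4.6 + 2.7 + 6.8 + 2.8 − 1.3 − 0.9) / 6 = 0.9167%
Mean R_m = (-3.5 + 4.0 + 1.1 + 0.3 + 0.5 − 1.8) / 6 = 0.1000%
Σ(R_i − R̄_i)(R_m − R̄_m) = 35.6400  ⇒  Cov = 35.6400 / 5 = 7.1280
Σ(R_m − R̄_m)² = 32.9800  ⇒  Var(R_m) = 32.9800 / 5 = 6.5960
β = Cov / Var(R_m) = 7.1280 / 6.5960 = 1.0807
E(R) = R_f + β × MRP = 2.01% + 1.0807 × 5.31% = 7.75%

7.75%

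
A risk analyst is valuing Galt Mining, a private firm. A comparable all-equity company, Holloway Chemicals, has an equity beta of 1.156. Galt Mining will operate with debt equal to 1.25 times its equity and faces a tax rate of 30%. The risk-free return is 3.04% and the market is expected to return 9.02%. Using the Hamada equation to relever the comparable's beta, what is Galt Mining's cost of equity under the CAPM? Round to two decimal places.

16.00%

β_L = β_U × [1 + (1 − t)(D/E)] = 1.156 × [1 + (1 − 0.30) × 1.25]
    = 1.156 × [1 + 0.70 × 1.25] = 1.156 × 1.8750 = 2.1675
MRP = 9.02% − 3.04% = 5.98%
E(R) = R_f + β_L × MRP = 3.04% + 2.1675 × 5.98% = 16.00%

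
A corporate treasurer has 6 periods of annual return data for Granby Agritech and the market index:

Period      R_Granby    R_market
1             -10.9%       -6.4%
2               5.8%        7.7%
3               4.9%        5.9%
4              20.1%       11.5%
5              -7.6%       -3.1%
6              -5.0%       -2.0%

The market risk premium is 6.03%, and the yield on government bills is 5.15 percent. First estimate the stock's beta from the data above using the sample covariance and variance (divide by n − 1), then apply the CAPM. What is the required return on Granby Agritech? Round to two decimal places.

Mean R_i = (-10.9 + 5.8 + 4.9 + 20.1 − 7.6 − 5.0) / 6 = 1.2167%
Mean R_m = (-6.4 + 7.7 + 5.9 + 11.5 − 3.1 − 2.0) / 6 = 2.2667%
Σ(R_i − R̄_i)(R_m − R̄_m) = 391.4933  ⇒  Cov = 391.4933 / 5 = 78.2987
Σ(R_m − R̄_m)² = 250.0933  ⇒  Var(R_m) = 250.0933 / 5 = 50.0187
β = Cov / Var(R_m) = 78.2987 / 50.0187 = 1.5654
E(R) = R_f + β × MRP = 5.15% + 1.5654 × 6.03% = 14.59%

14.59%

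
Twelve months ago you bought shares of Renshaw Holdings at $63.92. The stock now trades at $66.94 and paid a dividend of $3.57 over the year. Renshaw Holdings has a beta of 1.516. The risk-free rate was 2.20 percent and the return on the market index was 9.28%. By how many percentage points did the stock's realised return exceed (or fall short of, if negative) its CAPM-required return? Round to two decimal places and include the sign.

Realised HPR = (P1 + D1 − P0) / P0 = (66.94 + 3.57 − 63.92) / 63.92 = 6.59 / 63.92 = 10.3098%
MRP = 9.28% − 2.20% = 7.08%
CAPM required = R_f + β·MRP = 2.20% + 1.516 × 7.08% = 12.93328%
α = realised − required = 10.3098% − 12.93328% = -2.62%

-2.62%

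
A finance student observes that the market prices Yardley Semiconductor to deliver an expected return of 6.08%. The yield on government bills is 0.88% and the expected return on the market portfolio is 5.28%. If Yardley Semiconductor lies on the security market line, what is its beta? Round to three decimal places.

1.182

MRP = 5.28% − 0.88% = 4.40%
β = (E(R) − R_f) / MRP = (6.08% − 0.88%) / 4.40% = 5.20% / 4.40% = 1.182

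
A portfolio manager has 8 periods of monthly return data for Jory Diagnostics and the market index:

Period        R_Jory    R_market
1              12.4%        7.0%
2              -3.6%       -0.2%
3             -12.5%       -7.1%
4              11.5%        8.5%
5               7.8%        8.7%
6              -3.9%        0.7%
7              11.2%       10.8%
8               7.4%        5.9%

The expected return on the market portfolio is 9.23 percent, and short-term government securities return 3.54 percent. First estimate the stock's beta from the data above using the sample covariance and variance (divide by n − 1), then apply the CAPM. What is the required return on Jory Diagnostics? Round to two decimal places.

11.97%

Mean R_i = (12.4 − 3.6 − 12.5 + 11.5 + 7.8 − 3.9 + 11.2 + 7.4) / 8 = 3.7875%
Mean R_m = (7.0 − 0.2 − 7.1 + 8.5 + 8.7 + 0.7 + 10.8 + 5.9) / 8 = 4.2875%
Σ(R_i − R̄_i)(R_m − R̄_m) = 373.8588  ⇒  Cov = 373.8588 / 7 = 53.4084
Σ(R_m − R̄_m)² = 252.2688  ⇒  Var(R_m) = 252.2688 / 7 = 36.0384
β = Cov / Var(R_m) = 53.4084 / 36.0384 = 1.4820
MRP = 9.23% − 3.54% = 5.69%
E(R) = R_f + β × MRP = 3.54% + 1.4820 × 5.69% = 11.97%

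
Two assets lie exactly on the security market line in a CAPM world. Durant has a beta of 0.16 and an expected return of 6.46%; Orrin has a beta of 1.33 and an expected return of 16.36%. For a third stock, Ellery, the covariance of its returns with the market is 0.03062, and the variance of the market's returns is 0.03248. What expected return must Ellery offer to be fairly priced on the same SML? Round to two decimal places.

MRP = (16.36% − 6.46%) / (1.33 − 0.16) = 8.4615%
R_f = 6.46% − 0.16 × 8.4615% = 5.1062%
β_Ellery = Cov / Var(R_m) = 0.03062 / 0.03248 = 0.9427
E(R_Ellery) = R_f + β × MRP = 5.1062% + 0.9427 × 8.4615% = 13.08%

13.08%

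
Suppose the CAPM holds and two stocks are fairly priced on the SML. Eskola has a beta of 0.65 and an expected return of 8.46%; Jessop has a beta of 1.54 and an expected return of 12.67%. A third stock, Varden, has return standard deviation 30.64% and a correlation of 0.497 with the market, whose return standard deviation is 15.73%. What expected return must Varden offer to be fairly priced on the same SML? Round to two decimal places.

9.96%

MRP = (12.67% − 8.46%) / (1.54 − 0.65) = 4.7303%
R_f = 8.46% − 0.65 × 4.7303% = 5.3853%
β_Varden = ρ·σ_i/σ_m = 0.497 × 30.64 / 15.73 = 0.9681
E(R_Varden) = R_f + β × MRP = 5.3853% + 0.9681 × 4.7303% = 9.96%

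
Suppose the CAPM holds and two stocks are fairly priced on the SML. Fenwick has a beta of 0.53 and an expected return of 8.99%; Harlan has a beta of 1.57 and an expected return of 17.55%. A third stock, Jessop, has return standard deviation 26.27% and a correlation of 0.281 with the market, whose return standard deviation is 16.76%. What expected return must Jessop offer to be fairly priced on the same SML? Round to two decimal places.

MRP = (17.55% − 8.99%) / (1.57 − 0.53) = 8.2308%
R_f = 8.99% − 0.53 × 8.2308% = 4.6277%
β_Jessop = ρ·σ_i/σ_m = 0.281 × 26.27 / 16.76 = 0.4404
E(R_Jessop) = R_f + β × MRP = 4.6277% + 0.4404 × 8.2308% = 8.25%

8.25%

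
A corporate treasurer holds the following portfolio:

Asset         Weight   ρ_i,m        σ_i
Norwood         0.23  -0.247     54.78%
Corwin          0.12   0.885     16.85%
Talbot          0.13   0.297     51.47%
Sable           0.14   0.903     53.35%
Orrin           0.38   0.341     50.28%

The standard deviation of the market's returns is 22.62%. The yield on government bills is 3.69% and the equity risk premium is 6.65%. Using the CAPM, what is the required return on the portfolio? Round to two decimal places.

7.78%

β_Norwood = -0.247 × 54.78% / 22.62% = -0.5982
β_Corwin = 0.885 × 16.85% / 22.62% = 0.6593
β_Talbot = 0.297 × 51.47% / 22.62% = 0.6758
β_Sable = 0.903 × 53.35% / 22.62% = 2.1298
β_Orrin = 0.341 × 50.28% / 22.62% = 0.7580
β_P = Σ w_i β_i = 0.23×-0.5982 + 0.12×0.6593 + 0.13×0.6758 + 0.14×2.1298 + 0.38×0.7580 = 0.6156
E(R_P) = R_f + β_P × MRP = 3.69% + 0.6156 × 6.65% = 7.78%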